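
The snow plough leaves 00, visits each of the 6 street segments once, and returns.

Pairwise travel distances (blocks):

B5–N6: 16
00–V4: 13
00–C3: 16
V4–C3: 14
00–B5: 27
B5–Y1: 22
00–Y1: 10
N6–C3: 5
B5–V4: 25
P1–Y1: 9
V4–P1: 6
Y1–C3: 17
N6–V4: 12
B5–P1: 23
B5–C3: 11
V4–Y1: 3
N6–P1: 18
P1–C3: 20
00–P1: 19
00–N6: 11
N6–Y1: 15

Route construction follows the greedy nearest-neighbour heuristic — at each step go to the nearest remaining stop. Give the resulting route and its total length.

From 00: distances to unvisited — Y1=10, N6=11, V4=13, C3=16, P1=19, B5=27. Nearest is Y1 (10).
From Y1: distances to unvisited — V4=3, P1=9, N6=15, C3=17, B5=22. Nearest is V4 (3).
From V4: distances to unvisited — P1=6, N6=12, C3=14, B5=25. Nearest is P1 (6).
From P1: distances to unvisited — N6=18, C3=20, B5=23. Nearest is N6 (18).
From N6: distances to unvisited — C3=5, B5=16. Nearest is C3 (5).
From C3: distances to unvisited — B5=11. Nearest is B5 (11).
Return B5→00: 27.
Total = 10 + 3 + 6 + 18 + 5 + 11 + 27 = 80.

Total distance 80 blocks via the nearest-neighbour route 00 → Y1 → V4 → P1 → N6 → C3 → B5 → 00.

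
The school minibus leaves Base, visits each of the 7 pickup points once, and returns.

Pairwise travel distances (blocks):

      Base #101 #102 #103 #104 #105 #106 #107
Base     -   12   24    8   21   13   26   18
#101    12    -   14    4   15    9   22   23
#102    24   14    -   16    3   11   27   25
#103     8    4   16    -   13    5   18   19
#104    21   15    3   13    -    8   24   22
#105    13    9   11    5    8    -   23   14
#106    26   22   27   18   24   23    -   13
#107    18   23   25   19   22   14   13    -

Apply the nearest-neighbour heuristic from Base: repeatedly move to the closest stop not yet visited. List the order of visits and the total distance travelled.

At Base the remaining stops are #103 8, #101 12, #105 13, #107 18, #104 21, #102 24, #106 26; go to #103.
At #103 the remaining stops are #101 4, #105 5, #104 13, #102 16, #106 18, #107 19; go to #101.
At #101 the remaining stops are #105 9, #102 14, #104 15, #106 22, #107 23; go to #105.
At #105 the remaining stops are #104 8, #102 11, #107 14, #106 23; go to #104.
At #104 the remaining stops are #102 3, #107 22, #106 24; go to #102.
At #102 the remaining stops are #107 25, #106 27; go to #107.
At #107 the remaining stops are #106 13; go to #106.
Return #106→Base: 26.
Total = 8 + 4 + 9 + 8 + 3 + 25 + 13 + 26 = 96.

96 blocks along Base → #103 → #101 → #105 → #104 → #102 → #107 → #106 → Base.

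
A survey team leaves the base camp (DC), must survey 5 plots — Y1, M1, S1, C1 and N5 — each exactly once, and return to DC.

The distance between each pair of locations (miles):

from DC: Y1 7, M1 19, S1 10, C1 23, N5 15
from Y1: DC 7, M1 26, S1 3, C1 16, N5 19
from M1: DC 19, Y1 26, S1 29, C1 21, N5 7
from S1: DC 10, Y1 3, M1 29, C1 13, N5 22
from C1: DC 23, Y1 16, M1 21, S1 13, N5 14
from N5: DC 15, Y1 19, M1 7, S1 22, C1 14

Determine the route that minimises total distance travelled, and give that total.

DC - Y1 - M1 - S1 - C1 - N5 - DC: 7+26+29+13+14+15 = 104
DC - Y1 - M1 - S1 - N5 - C1 - DC: 7+26+29+22+14+23 = 121
DC - Y1 - M1 - C1 - S1 - N5 - DC: 7+26+21+13+22+15 = 104
DC - Y1 - M1 - C1 - N5 - S1 - DC: 7+26+21+14+22+10 = 100
DC - Y1 - M1 - N5 - S1 - C1 - DC: 7+26+7+22+13+23 = 98
DC - Y1 - M1 - N5 - C1 - S1 - DC: 7+26+7+14+13+10 = 77
DC - Y1 - S1 - M1 - C1 - N5 - DC: 7+3+29+21+14+15 = 89
DC - Y1 - S1 - M1 - N5 - C1 - DC: 7+3+29+7+14+23 = 83
DC - Y1 - S1 - C1 - M1 - N5 - DC: 7+3+13+21+7+15 = 66
DC - Y1 - S1 - C1 - N5 - M1 - DC: 7+3+13+14+7+19 = 63
DC - Y1 - S1 - N5 - M1 - C1 - DC: 7+3+22+7+21+23 = 83
DC - Y1 - S1 - N5 - C1 - M1 - DC: 7+3+22+14+21+19 = 86
DC - Y1 - C1 - M1 - S1 - N5 - DC: 7+16+21+29+22+15 = 110
DC - Y1 - C1 - M1 - N5 - S1 - DC: 7+16+21+7+22+10 = 83
… (46 more)
The minimum is 63.
One optimal route: DC → Y1 → S1 → C1 → N5 → M1 → DC (or its reverse).

Minimum total distance: 63 miles.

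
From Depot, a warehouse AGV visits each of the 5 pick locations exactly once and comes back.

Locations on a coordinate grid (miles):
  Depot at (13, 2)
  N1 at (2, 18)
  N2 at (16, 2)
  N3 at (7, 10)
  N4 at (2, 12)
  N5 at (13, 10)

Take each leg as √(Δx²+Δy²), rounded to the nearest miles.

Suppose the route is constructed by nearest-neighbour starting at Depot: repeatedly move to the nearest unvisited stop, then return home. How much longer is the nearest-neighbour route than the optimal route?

The nearest-neighbour route is 1 miles longer than optimal.

Depot: N2=3, N5=8, N3=10, N4=15, N1=19 ⇒ N2
N2: N5=9, N3=12, N4=17, N1=21 ⇒ N5
N5: N3=6, N4=11, N1=14 ⇒ N3
N3: N4=5, N1=9 ⇒ N4
N4: N1=6 ⇒ N1
NN route Depot → N2 → N5 → N3 → N4 → N1 → Depot costs 48.
Optimal: Depot → N2 → N5 → N1 → N4 → N3 → Depot costs 47 (by enumerating all 60 distinct tours).
Excess = 48 − 47 = 1.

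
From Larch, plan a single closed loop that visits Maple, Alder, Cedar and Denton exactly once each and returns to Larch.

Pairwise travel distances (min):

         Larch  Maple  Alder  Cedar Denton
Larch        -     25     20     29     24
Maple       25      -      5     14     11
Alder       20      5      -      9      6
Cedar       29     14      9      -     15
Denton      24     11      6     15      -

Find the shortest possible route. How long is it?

Larch - Maple - Alder - Cedar - Denton - Larch: 25+5+9+15+24 = 78
Larch - Maple - Alder - Denton - Cedar - Larch: 25+5+6+15+29 = 80
Larch - Maple - Cedar - Alder - Denton - Larch: 25+14+9+6+24 = 78
Larch - Maple - Cedar - Denton - Alder - Larch: 25+14+15+6+20 = 80
Larch - Maple - Denton - Alder - Cedar - Larch: 25+11+6+9+29 = 80
Larch - Maple - Denton - Cedar - Alder - Larch: 25+11+15+9+20 = 80
Larch - Alder - Maple - Cedar - Denton - Larch: 20+5+14+15+24 = 78
Larch - Alder - Maple - Denton - Cedar - Larch: 20+5+11+15+29 = 80
Larch - Alder - Cedar - Maple - Denton - Larch: 20+9+14+11+24 = 78
Larch - Alder - Denton - Maple - Cedar - Larch: 20+6+11+14+29 = 80
Larch - Cedar - Maple - Alder - Denton - Larch: 29+14+5+6+24 = 78
Larch - Cedar - Alder - Maple - Denton - Larch: 29+9+5+11+24 = 78
The minimum is 78.
One optimal route: Larch → Maple → Alder → Cedar → Denton → Larch (or its reverse).

Shortest round trip = 78 min.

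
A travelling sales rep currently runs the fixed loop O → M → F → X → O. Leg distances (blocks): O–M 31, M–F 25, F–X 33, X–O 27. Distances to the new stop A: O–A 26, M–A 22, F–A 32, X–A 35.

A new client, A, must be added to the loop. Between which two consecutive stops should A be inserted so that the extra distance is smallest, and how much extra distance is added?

Insertion cost between consecutive stops i–j is d(i,A) + d(A,j) − d(i,j):
  between O and M: 26 + 22 − 31 = 17
  between M and F: 22 + 32 − 25 = 29
  between F and X: 32 + 35 − 33 = 34
  between X and O: 35 + 26 − 27 = 34
Cheapest insertion is between O and M, adding 17.
New total = 116 + 17 = 133.

Adding 17 blocks by placing A on the O–M leg.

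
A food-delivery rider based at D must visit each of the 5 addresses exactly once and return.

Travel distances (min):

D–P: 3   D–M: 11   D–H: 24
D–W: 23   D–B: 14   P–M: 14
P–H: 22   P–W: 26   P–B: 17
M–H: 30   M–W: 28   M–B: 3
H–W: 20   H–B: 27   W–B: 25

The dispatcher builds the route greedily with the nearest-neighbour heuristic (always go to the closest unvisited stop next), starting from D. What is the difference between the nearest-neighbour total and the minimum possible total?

5 min longer than the optimal tour.

From D: P=3, M=11, B=14, W=23, H=24 → choose P (3).
From P: M=14, B=17, H=22, W=26 → choose M (14).
From M: B=3, W=28, H=30 → choose B (3).
From B: W=25, H=27 → choose W (25).
From W: H=20 → choose H (20).
NN route D → P → M → B → W → H → D costs 89.
Optimal: D → P → H → W → B → M → D costs 84 (by enumerating all 60 distinct tours).
Excess = 89 − 84 = 5.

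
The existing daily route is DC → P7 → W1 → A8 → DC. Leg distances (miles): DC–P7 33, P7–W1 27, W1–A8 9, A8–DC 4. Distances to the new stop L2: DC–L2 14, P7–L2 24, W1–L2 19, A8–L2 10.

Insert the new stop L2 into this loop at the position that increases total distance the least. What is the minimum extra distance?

Minimum extra distance: 5 miles, inserting L2 between DC and P7.

Insertion cost between consecutive stops i–j is d(i,L2) + d(L2,j) − d(i,j):
  between DC and P7: 14 + 24 − 33 = 5
  between P7 and W1: 24 + 19 − 27 = 16
  between W1 and A8: 19 + 10 − 9 = 20
  between A8 and DC: 10 + 14 − 4 = 20
Cheapest insertion is between DC and P7, adding 5.
New total = 73 + 5 = 78.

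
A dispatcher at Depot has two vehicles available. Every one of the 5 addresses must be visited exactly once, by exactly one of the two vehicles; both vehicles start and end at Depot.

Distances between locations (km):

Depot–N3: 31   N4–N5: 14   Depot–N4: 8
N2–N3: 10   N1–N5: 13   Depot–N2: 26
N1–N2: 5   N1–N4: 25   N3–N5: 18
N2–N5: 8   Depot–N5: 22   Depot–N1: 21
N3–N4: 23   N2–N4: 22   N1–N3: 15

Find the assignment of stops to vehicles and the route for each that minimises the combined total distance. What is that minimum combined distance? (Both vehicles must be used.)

Try each way of splitting the stops between the two vehicles (each non-empty) and, for each split, find the best tour for each vehicle:
  {N1} + {N2, N3, N4, N5}: 42 + 71 = 113
  {N2} + {N1, N3, N4, N5}: 52 + 76 = 128
  {N1, N2} + {N3, N4, N5}: 52 + 71 = 123
  {N3} + {N1, N2, N4, N5}: 62 + 56 = 118
  {N1, N3} + {N2, N4, N5}: 67 + 56 = 123
  {N2, N3} + {N1, N4, N5}: 67 + 56 = 123
  … (15 splits in total)
  {N4} + {N1, N2, N3, N5}: 16 + 76 = 92  ← best
Best: vehicle 1 Depot → N4 → Depot = 16; vehicle 2 Depot → N1 → N2 → N3 → N5 → Depot = 76; combined 92.

Minimum combined distance: 92 km.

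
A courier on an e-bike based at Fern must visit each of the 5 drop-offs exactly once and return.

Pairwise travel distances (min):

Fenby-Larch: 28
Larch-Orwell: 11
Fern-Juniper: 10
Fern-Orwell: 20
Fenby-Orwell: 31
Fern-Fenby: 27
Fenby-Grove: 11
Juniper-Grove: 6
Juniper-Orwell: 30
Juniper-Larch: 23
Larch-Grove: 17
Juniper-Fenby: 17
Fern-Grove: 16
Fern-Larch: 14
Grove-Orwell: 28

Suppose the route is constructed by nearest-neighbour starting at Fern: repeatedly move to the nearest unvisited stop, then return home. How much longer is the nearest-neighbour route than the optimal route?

Excess over optimum: 3 min.

From Fern: Juniper=10, Larch=14, Grove=16, Orwell=20, Fenby=27 → choose Juniper (10).
From Juniper: Grove=6, Fenby=17, Larch=23, Orwell=30 → choose Grove (6).
From Grove: Fenby=11, Larch=17, Orwell=28 → choose Fenby (11).
From Fenby: Larch=28, Orwell=31 → choose Larch (28).
From Larch: Orwell=11 → choose Orwell (11).
NN route Fern → Juniper → Grove → Fenby → Larch → Orwell → Fern costs 86.
Optimal: Fern → Juniper → Grove → Fenby → Orwell → Larch → Fern costs 83 (by enumerating all 60 distinct tours).
Excess = 86 − 83 = 3.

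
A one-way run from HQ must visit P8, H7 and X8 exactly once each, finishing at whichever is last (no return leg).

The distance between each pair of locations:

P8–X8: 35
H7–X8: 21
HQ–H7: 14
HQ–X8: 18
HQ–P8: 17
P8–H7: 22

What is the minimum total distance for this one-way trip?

There are 3! = 6 possible orderings.
HQ→P8→H7→X8: 17+22+21 = 60
HQ→P8→X8→H7: 17+35+21 = 73
HQ→H7→P8→X8: 14+22+35 = 71
HQ→H7→X8→P8: 14+21+35 = 70
HQ→X8→P8→H7: 18+35+22 = 75
HQ→X8→H7→P8: 18+21+22 = 61
The minimum is 60.
One shortest path: HQ → P8 → H7 → X8.

60 — the minimum one-way total.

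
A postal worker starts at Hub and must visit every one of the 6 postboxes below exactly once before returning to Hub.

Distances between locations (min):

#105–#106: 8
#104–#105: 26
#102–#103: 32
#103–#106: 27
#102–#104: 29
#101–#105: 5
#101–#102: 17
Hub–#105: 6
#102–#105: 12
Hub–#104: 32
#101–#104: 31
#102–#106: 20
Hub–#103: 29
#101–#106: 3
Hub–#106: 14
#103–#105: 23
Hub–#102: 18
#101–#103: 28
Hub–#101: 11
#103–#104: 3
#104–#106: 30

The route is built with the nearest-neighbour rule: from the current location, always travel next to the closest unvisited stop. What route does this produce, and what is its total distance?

At Hub the remaining stops are #105 6, #101 11, #106 14, #102 18, #103 29, #104 32; go to #105.
At #105 the remaining stops are #101 5, #106 8, #102 12, #103 23, #104 26; go to #101.
At #101 the remaining stops are #106 3, #102 17, #103 28, #104 31; go to #106.
At #106 the remaining stops are #102 20, #103 27, #104 30; go to #102.
At #102 the remaining stops are #104 29, #103 32; go to #104.
At #104 the remaining stops are #103 3; go to #103.
Return #103→Hub: 29.
Total = 6 + 5 + 3 + 20 + 29 + 3 + 29 = 95.

95 min along Hub → #105 → #101 → #106 → #102 → #104 → #103 → Hub.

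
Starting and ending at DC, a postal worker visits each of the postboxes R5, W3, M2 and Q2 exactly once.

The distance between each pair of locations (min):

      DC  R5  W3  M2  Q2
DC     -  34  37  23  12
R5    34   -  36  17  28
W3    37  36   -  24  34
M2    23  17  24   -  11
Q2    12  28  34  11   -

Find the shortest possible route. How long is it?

There are 12 distinct closed tours to check (reversals are equivalent).
DC-R5-W3-M2-Q2-DC: 34+36+24+11+12 = 117
DC-R5-W3-Q2-M2-DC: 34+36+34+11+23 = 138
DC-R5-M2-W3-Q2-DC: 34+17+24+34+12 = 121
DC-R5-M2-Q2-W3-DC: 34+17+11+34+37 = 133
DC-R5-Q2-W3-M2-DC: 34+28+34+24+23 = 143
DC-R5-Q2-M2-W3-DC: 34+28+11+24+37 = 134
DC-W3-R5-M2-Q2-DC: 37+36+17+11+12 = 113
DC-W3-R5-Q2-M2-DC: 37+36+28+11+23 = 135
DC-W3-M2-R5-Q2-DC: 37+24+17+28+12 = 118
DC-W3-Q2-R5-M2-DC: 37+34+28+17+23 = 139
DC-M2-R5-W3-Q2-DC: 23+17+36+34+12 = 122
DC-M2-W3-R5-Q2-DC: 23+24+36+28+12 = 123
The minimum is 113.
One optimal route: DC → W3 → R5 → M2 → Q2 → DC (or its reverse).

113 min — the shortest possible round trip.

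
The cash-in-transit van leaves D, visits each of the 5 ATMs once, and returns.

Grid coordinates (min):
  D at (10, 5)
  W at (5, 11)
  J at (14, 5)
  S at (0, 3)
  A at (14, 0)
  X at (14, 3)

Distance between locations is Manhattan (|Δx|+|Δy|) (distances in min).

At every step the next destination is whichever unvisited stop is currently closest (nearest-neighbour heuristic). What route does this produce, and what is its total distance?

From D: distances to unvisited — J=4, X=6, A=9, W=11, S=12. Nearest is J (4).
From J: distances to unvisited — X=2, A=5, W=15, S=16. Nearest is X (2).
From X: distances to unvisited — A=3, S=14, W=17. Nearest is A (3).
From A: distances to unvisited — S=17, W=20. Nearest is S (17).
From S: distances to unvisited — W=13. Nearest is W (13).
Return W→D: 11.
Total = 4 + 2 + 3 + 17 + 13 + 11 = 50.

Nearest-neighbour total = 50 min; route D → J → X → A → S → W → D.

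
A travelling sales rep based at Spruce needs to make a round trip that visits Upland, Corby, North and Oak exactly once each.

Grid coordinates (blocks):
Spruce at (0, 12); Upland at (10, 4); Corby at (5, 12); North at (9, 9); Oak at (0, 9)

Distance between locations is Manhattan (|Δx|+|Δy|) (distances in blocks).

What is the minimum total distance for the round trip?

Minimum total distance: 36 blocks.

There are 12 distinct closed tours to check (reversals are equivalent).
Spruce - Upland - Corby - North - Oak - Spruce: 18+13+7+9+3 = 50
Spruce - Upland - Corby - Oak - North - Spruce: 18+13+8+9+12 = 60
Spruce - Upland - North - Corby - Oak - Spruce: 18+6+7+8+3 = 42
Spruce - Upland - North - Oak - Corby - Spruce: 18+6+9+8+5 = 46
Spruce - Upland - Oak - Corby - North - Spruce: 18+15+8+7+12 = 60
Spruce - Upland - Oak - North - Corby - Spruce: 18+15+9+7+5 = 54
Spruce - Corby - Upland - North - Oak - Spruce: 5+13+6+9+3 = 36
Spruce - Corby - Upland - Oak - North - Spruce: 5+13+15+9+12 = 54
Spruce - Corby - North - Upland - Oak - Spruce: 5+7+6+15+3 = 36
Spruce - Corby - Oak - Upland - North - Spruce: 5+8+15+6+12 = 46
Spruce - North - Upland - Corby - Oak - Spruce: 12+6+13+8+3 = 42
Spruce - North - Corby - Upland - Oak - Spruce: 12+7+13+15+3 = 50
The minimum is 36.
One optimal route: Spruce → Corby → Upland → North → Oak → Spruce (or its reverse).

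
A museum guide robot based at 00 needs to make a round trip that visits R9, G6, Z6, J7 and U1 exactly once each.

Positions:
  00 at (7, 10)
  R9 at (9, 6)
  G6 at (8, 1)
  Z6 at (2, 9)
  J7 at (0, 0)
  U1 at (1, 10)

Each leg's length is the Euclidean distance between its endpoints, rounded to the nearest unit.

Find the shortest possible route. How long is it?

Minimum total distance: 33.

00 → R9 → G6 → Z6 → J7 → U1 → 00: 4+5+10+9+10+6 = 44
00 → R9 → G6 → Z6 → U1 → J7 → 00: 4+5+10+1+10+12 = 42
00 → R9 → G6 → J7 → Z6 → U1 → 00: 4+5+8+9+1+6 = 33
00 → R9 → G6 → J7 → U1 → Z6 → 00: 4+5+8+10+1+5 = 33
00 → R9 → G6 → U1 → Z6 → J7 → 00: 4+5+11+1+9+12 = 42
00 → R9 → G6 → U1 → J7 → Z6 → 00: 4+5+11+10+9+5 = 44
00 → R9 → Z6 → G6 → J7 → U1 → 00: 4+8+10+8+10+6 = 46
00 → R9 → Z6 → G6 → U1 → J7 → 00: 4+8+10+11+10+12 = 55
00 → R9 → Z6 → J7 → G6 → U1 → 00: 4+8+9+8+11+6 = 46
00 → R9 → Z6 → J7 → U1 → G6 → 00: 4+8+9+10+11+9 = 51
00 → R9 → Z6 → U1 → G6 → J7 → 00: 4+8+1+11+8+12 = 44
00 → R9 → Z6 → U1 → J7 → G6 → 00: 4+8+1+10+8+9 = 40
00 → R9 → J7 → G6 → Z6 → U1 → 00: 4+11+8+10+1+6 = 40
00 → R9 → J7 → G6 → U1 → Z6 → 00: 4+11+8+11+1+5 = 40
… (46 more)
The minimum is 33.
One optimal route: 00 → R9 → G6 → J7 → Z6 → U1 → 00 (or its reverse).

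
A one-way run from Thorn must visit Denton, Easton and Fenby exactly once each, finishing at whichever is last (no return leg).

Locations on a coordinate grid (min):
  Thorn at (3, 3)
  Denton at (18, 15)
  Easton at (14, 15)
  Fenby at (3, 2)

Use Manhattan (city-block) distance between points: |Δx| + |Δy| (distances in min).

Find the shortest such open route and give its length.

29 min — the minimum one-way total.

There are 3! = 6 possible orderings.
Thorn → Denton → Easton → Fenby: 27+4+24 = 55
Thorn → Denton → Fenby → Easton: 27+28+24 = 79
Thorn → Easton → Denton → Fenby: 23+4+28 = 55
Thorn → Easton → Fenby → Denton: 23+24+28 = 75
Thorn → Fenby → Denton → Easton: 1+28+4 = 33
Thorn → Fenby → Easton → Denton: 1+24+4 = 29
The minimum is 29.
One shortest path: Thorn → Fenby → Easton → Denton.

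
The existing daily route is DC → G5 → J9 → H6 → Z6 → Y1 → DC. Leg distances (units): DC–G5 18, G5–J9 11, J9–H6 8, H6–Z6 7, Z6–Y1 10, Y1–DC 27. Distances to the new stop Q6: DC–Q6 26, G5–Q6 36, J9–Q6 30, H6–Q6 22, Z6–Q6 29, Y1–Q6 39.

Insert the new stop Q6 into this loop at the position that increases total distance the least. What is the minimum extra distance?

Insertion cost between consecutive stops i–j is d(i,Q6) + d(Q6,j) − d(i,j):
  between DC and G5: 26 + 36 − 18 = 44
  between G5 and J9: 36 + 30 − 11 = 55
  between J9 and H6: 30 + 22 − 8 = 44
  between H6 and Z6: 22 + 29 − 7 = 44
  between Z6 and Y1: 29 + 39 − 10 = 58
  between Y1 and DC: 39 + 26 − 27 = 38
Cheapest insertion is between Y1 and DC, adding 38.
New total = 81 + 38 = 119.

Adding 38 by placing Q6 on the Y1–DC leg.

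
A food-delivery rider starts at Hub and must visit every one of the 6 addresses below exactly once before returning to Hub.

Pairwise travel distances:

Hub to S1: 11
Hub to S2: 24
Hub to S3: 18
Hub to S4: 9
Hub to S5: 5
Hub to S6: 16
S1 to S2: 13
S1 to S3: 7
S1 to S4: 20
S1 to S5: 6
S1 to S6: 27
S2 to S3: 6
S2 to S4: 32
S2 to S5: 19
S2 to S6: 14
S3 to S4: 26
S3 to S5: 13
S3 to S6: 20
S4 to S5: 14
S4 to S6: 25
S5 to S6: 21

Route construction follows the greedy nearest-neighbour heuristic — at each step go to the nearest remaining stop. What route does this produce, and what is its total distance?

At Hub the remaining stops are S5 5, S4 9, S1 11, S6 16, S3 18, S2 24; go to S5.
At S5 the remaining stops are S1 6, S3 13, S4 14, S2 19, S6 21; go to S1.
At S1 the remaining stops are S3 7, S2 13, S4 20, S6 27; go to S3.
At S3 the remaining stops are S2 6, S6 20, S4 26; go to S2.
At S2 the remaining stops are S6 14, S4 32; go to S6.
At S6 the remaining stops are S4 25; go to S4.
Return S4→Hub: 9.
Total = 5 + 6 + 7 + 6 + 14 + 25 + 9 = 72.

Nearest-neighbour total = 72; route Hub → S5 → S1 → S3 → S2 → S6 → S4 → Hub.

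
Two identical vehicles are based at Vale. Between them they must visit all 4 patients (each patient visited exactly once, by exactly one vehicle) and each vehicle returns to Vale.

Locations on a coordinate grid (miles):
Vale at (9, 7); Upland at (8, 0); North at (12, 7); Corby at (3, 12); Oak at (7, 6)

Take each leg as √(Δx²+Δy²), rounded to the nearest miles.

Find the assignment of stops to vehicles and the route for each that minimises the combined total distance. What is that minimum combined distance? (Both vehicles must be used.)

There are 2^3 − 1 = 7 ways to divide the 4 stops into two non-empty groups. For each, the best each vehicle can do is its own shortest tour through its group:
  {Upland} + {North, Corby, Oak}: 14 + 22 = 36
  {North} + {Upland, Corby, Oak}: 6 + 28 = 34
  {Upland, North} + {Corby, Oak}: 18 + 17 = 35
  {Corby} + {Upland, North, Oak}: 16 + 19 = 35
  {Upland, Corby} + {North, Oak}: 28 + 10 = 38
  {North, Corby} + {Upland, Oak}: 21 + 15 = 36
  … (7 splits in total)
Best: vehicle 1 Vale → North → Vale = 6; vehicle 2 Vale → Upland → Oak → Corby → Vale = 28; combined 34.

34 miles — the smallest possible combined total.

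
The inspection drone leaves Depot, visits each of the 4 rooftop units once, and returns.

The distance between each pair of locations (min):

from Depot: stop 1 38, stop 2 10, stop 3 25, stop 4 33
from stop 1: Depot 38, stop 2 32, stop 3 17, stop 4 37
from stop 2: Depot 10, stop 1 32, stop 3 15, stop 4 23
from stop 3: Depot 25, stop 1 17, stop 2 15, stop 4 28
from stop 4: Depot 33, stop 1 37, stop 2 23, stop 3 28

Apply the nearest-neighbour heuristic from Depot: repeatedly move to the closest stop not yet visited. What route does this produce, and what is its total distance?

Nearest-neighbour total = 112 min; route Depot → stop 2 → stop 3 → stop 1 → stop 4 → Depot.

Depot → [stop 2:10 / stop 3:25 / stop 4:33 / stop 1:38] → stop 2 (10)
stop 2 → [stop 3:15 / stop 4:23 / stop 1:32] → stop 3 (15)
stop 3 → [stop 1:17 / stop 4:28] → stop 1 (17)
stop 1 → [stop 4:37] → stop 4 (37)
Return stop 4→Depot: 33.
Total = 10 + 15 + 17 + 37 + 33 = 112.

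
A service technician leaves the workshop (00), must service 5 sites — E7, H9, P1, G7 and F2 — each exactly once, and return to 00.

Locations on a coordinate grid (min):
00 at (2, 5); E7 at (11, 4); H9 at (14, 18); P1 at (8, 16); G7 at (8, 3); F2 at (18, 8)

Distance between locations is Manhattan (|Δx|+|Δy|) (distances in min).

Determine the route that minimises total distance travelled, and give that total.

Shortest round trip = 62 min.

00 - E7 - H9 - P1 - G7 - F2 - 00: 10+17+8+13+15+19 = 82
00 - E7 - H9 - P1 - F2 - G7 - 00: 10+17+8+18+15+8 = 76
00 - E7 - H9 - G7 - P1 - F2 - 00: 10+17+21+13+18+19 = 98
00 - E7 - H9 - G7 - F2 - P1 - 00: 10+17+21+15+18+17 = 98
00 - E7 - H9 - F2 - P1 - G7 - 00: 10+17+14+18+13+8 = 80
00 - E7 - H9 - F2 - G7 - P1 - 00: 10+17+14+15+13+17 = 86
00 - E7 - P1 - H9 - G7 - F2 - 00: 10+15+8+21+15+19 = 88
00 - E7 - P1 - H9 - F2 - G7 - 00: 10+15+8+14+15+8 = 70
00 - E7 - P1 - G7 - H9 - F2 - 00: 10+15+13+21+14+19 = 92
00 - E7 - P1 - G7 - F2 - H9 - 00: 10+15+13+15+14+25 = 92
00 - E7 - P1 - F2 - H9 - G7 - 00: 10+15+18+14+21+8 = 86
00 - E7 - P1 - F2 - G7 - H9 - 00: 10+15+18+15+21+25 = 104
00 - E7 - G7 - H9 - P1 - F2 - 00: 10+4+21+8+18+19 = 80
00 - E7 - G7 - H9 - F2 - P1 - 00: 10+4+21+14+18+17 = 84
… (46 more)
00 - P1 - H9 - F2 - E7 - G7 - 00: 17+8+14+11+4+8 = 62  ← best
The minimum is 62.
One optimal route: 00 → P1 → H9 → F2 → E7 → G7 → 00 (or its reverse).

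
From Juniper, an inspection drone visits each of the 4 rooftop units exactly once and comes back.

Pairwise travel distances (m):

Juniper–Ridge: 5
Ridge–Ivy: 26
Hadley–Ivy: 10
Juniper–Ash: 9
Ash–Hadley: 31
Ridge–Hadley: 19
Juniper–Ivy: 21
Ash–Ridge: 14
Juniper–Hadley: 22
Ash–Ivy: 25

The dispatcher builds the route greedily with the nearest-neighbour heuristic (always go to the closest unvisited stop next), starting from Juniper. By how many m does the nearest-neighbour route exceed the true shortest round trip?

From Juniper: Ridge=5, Ash=9, Ivy=21, Hadley=22 → choose Ridge (5).
From Ridge: Ash=14, Hadley=19, Ivy=26 → choose Ash (14).
From Ash: Ivy=25, Hadley=31 → choose Ivy (25).
From Ivy: Hadley=10 → choose Hadley (10).
NN route Juniper → Ridge → Ash → Ivy → Hadley → Juniper costs 76.
Optimal: Juniper → Ash → Ivy → Hadley → Ridge → Juniper costs 68 (by enumerating all 12 distinct tours).
Excess = 76 − 68 = 8.

8 m longer than the optimal tour.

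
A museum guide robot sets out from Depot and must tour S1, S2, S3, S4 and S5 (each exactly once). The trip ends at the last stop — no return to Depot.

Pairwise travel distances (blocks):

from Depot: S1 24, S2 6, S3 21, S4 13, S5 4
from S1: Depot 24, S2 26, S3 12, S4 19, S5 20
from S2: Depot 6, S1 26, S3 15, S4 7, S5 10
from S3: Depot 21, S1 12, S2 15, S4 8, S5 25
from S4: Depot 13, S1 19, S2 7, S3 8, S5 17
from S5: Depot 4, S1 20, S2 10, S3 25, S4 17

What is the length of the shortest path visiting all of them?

There are 5! = 120 possible orderings.
Depot→S1→S2→S3→S4→S5: 24+26+15+8+17 = 90
Depot→S1→S2→S3→S5→S4: 24+26+15+25+17 = 107
Depot→S1→S2→S4→S3→S5: 24+26+7+8+25 = 90
Depot→S1→S2→S4→S5→S3: 24+26+7+17+25 = 99
Depot→S1→S2→S5→S3→S4: 24+26+10+25+8 = 93
Depot→S1→S2→S5→S4→S3: 24+26+10+17+8 = 85
Depot→S1→S3→S2→S4→S5: 24+12+15+7+17 = 75
Depot→S1→S3→S2→S5→S4: 24+12+15+10+17 = 78
Depot→S1→S3→S4→S2→S5: 24+12+8+7+10 = 61
Depot→S1→S3→S4→S5→S2: 24+12+8+17+10 = 71
Depot→S1→S3→S5→S2→S4: 24+12+25+10+7 = 78
Depot→S1→S3→S5→S4→S2: 24+12+25+17+7 = 85
Depot→S1→S4→S2→S3→S5: 24+19+7+15+25 = 90
Depot→S1→S4→S2→S5→S3: 24+19+7+10+25 = 85
… (106 more)
Depot→S5→S2→S4→S3→S1: 4+10+7+8+12 = 41  ← best
The minimum is 41.
One shortest path: Depot → S5 → S2 → S4 → S3 → S1.

41 blocks — the minimum one-way total.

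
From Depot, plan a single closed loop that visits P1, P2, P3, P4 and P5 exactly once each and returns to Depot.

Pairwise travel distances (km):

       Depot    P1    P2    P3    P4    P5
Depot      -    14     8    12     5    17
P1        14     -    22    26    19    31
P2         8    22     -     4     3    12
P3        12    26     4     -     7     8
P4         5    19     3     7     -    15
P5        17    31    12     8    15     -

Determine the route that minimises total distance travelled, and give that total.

65 km — the shortest possible round trip.

Depot - P1 - P2 - P3 - P4 - P5 - Depot: 14+22+4+7+15+17 = 79
Depot - P1 - P2 - P3 - P5 - P4 - Depot: 14+22+4+8+15+5 = 68
Depot - P1 - P2 - P4 - P3 - P5 - Depot: 14+22+3+7+8+17 = 71
Depot - P1 - P2 - P4 - P5 - P3 - Depot: 14+22+3+15+8+12 = 74
Depot - P1 - P2 - P5 - P3 - P4 - Depot: 14+22+12+8+7+5 = 68
Depot - P1 - P2 - P5 - P4 - P3 - Depot: 14+22+12+15+7+12 = 82
Depot - P1 - P3 - P2 - P4 - P5 - Depot: 14+26+4+3+15+17 = 79
Depot - P1 - P3 - P2 - P5 - P4 - Depot: 14+26+4+12+15+5 = 76
Depot - P1 - P3 - P4 - P2 - P5 - Depot: 14+26+7+3+12+17 = 79
Depot - P1 - P3 - P4 - P5 - P2 - Depot: 14+26+7+15+12+8 = 82
Depot - P1 - P3 - P5 - P2 - P4 - Depot: 14+26+8+12+3+5 = 68
Depot - P1 - P3 - P5 - P4 - P2 - Depot: 14+26+8+15+3+8 = 74
Depot - P1 - P4 - P2 - P3 - P5 - Depot: 14+19+3+4+8+17 = 65
Depot - P1 - P4 - P2 - P5 - P3 - Depot: 14+19+3+12+8+12 = 68
… (46 more)
The minimum is 65.
One optimal route: Depot → P1 → P4 → P2 → P3 → P5 → Depot (or its reverse).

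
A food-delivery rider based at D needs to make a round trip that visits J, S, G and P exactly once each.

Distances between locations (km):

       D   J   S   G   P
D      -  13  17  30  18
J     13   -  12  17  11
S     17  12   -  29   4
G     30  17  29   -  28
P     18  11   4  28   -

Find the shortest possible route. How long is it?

Minimum total distance: 79 km.

With 4 stops there are 4!/2 = 12 distinct round trips (a route and its reverse cost the same).
D - J - S - G - P - D: 13+12+29+28+18 = 100
D - J - S - P - G - D: 13+12+4+28+30 = 87
D - J - G - S - P - D: 13+17+29+4+18 = 81
D - J - G - P - S - D: 13+17+28+4+17 = 79
D - J - P - S - G - D: 13+11+4+29+30 = 87
D - J - P - G - S - D: 13+11+28+29+17 = 98
D - S - J - G - P - D: 17+12+17+28+18 = 92
D - S - J - P - G - D: 17+12+11+28+30 = 98
D - S - G - J - P - D: 17+29+17+11+18 = 92
D - S - P - J - G - D: 17+4+11+17+30 = 79
D - G - J - S - P - D: 30+17+12+4+18 = 81
D - G - S - J - P - D: 30+29+12+11+18 = 100
The minimum is 79.
One optimal route: D → J → G → P → S → D (or its reverse).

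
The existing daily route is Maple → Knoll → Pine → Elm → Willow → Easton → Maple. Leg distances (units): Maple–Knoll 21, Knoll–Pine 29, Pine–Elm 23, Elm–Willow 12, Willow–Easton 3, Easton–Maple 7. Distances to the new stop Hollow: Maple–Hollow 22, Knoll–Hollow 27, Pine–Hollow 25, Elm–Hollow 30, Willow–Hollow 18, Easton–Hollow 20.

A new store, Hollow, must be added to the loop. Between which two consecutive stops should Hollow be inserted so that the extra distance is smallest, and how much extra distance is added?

Insertion cost between consecutive stops i–j is d(i,Hollow) + d(Hollow,j) − d(i,j):
  between Maple and Knoll: 22 + 27 − 21 = 28
  between Knoll and Pine: 27 + 25 − 29 = 23
  between Pine and Elm: 25 + 30 − 23 = 32
  between Elm and Willow: 30 + 18 − 12 = 36
  between Willow and Easton: 18 + 20 − 3 = 35
  between Easton and Maple: 20 + 22 − 7 = 35
Cheapest insertion is between Knoll and Pine, adding 23.
New total = 95 + 23 = 118.

+23 — insert Hollow between Knoll and Pine.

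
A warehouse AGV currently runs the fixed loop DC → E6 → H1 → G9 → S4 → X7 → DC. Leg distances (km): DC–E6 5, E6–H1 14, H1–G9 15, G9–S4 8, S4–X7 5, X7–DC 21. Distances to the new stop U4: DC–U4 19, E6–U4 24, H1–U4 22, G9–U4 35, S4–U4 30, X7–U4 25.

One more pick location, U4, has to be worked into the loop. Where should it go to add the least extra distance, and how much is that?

Minimum extra distance: 23 km, inserting U4 between X7 and DC.

Insertion cost between consecutive stops i–j is d(i,U4) + d(U4,j) − d(i,j):
  between DC and E6: 19 + 24 − 5 = 38
  between E6 and H1: 24 + 22 − 14 = 32
  between H1 and G9: 22 + 35 − 15 = 42
  between G9 and S4: 35 + 30 − 8 = 57
  between S4 and X7: 30 + 25 − 5 = 50
  between X7 and DC: 25 + 19 − 21 = 23
Cheapest insertion is between X7 and DC, adding 23.
New total = 68 + 23 = 91.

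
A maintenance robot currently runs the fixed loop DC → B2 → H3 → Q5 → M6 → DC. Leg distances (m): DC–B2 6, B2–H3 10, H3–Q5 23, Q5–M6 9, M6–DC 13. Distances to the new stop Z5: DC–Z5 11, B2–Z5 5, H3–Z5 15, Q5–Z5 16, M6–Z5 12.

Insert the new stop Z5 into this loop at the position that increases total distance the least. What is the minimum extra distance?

Insertion cost between consecutive stops i–j is d(i,Z5) + d(Z5,j) − d(i,j):
  between DC and B2: 11 + 5 − 6 = 10
  between B2 and H3: 5 + 15 − 10 = 10
  between H3 and Q5: 15 + 16 − 23 = 8
  between Q5 and M6: 16 + 12 − 9 = 19
  between M6 and DC: 12 + 11 − 13 = 10
Cheapest insertion is between H3 and Q5, adding 8.
New total = 61 + 8 = 69.

+8 m — insert Z5 between H3 and Q5.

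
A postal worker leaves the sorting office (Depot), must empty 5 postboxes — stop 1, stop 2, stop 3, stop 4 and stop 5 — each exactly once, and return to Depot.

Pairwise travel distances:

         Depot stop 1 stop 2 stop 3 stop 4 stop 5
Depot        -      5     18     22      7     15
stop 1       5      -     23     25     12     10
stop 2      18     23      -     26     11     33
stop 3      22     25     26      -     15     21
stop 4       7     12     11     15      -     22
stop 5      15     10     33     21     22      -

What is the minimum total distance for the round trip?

With 5 stops there are 5!/2 = 60 distinct round trips (a route and its reverse cost the same).
Depot - stop 1 - stop 2 - stop 3 - stop 4 - stop 5 - Depot: 5+23+26+15+22+15 = 106
Depot - stop 1 - stop 2 - stop 3 - stop 5 - stop 4 - Depot: 5+23+26+21+22+7 = 104
Depot - stop 1 - stop 2 - stop 4 - stop 3 - stop 5 - Depot: 5+23+11+15+21+15 = 90
Depot - stop 1 - stop 2 - stop 4 - stop 5 - stop 3 - Depot: 5+23+11+22+21+22 = 104
Depot - stop 1 - stop 2 - stop 5 - stop 3 - stop 4 - Depot: 5+23+33+21+15+7 = 104
Depot - stop 1 - stop 2 - stop 5 - stop 4 - stop 3 - Depot: 5+23+33+22+15+22 = 120
Depot - stop 1 - stop 3 - stop 2 - stop 4 - stop 5 - Depot: 5+25+26+11+22+15 = 104
Depot - stop 1 - stop 3 - stop 2 - stop 5 - stop 4 - Depot: 5+25+26+33+22+7 = 118
Depot - stop 1 - stop 3 - stop 4 - stop 2 - stop 5 - Depot: 5+25+15+11+33+15 = 104
Depot - stop 1 - stop 3 - stop 4 - stop 5 - stop 2 - Depot: 5+25+15+22+33+18 = 118
Depot - stop 1 - stop 3 - stop 5 - stop 2 - stop 4 - Depot: 5+25+21+33+11+7 = 102
Depot - stop 1 - stop 3 - stop 5 - stop 4 - stop 2 - Depot: 5+25+21+22+11+18 = 102
Depot - stop 1 - stop 4 - stop 2 - stop 3 - stop 5 - Depot: 5+12+11+26+21+15 = 90
Depot - stop 1 - stop 4 - stop 2 - stop 5 - stop 3 - Depot: 5+12+11+33+21+22 = 104
… (46 more)
Depot - stop 1 - stop 5 - stop 3 - stop 2 - stop 4 - Depot: 5+10+21+26+11+7 = 80  ← best
The minimum is 80.
One optimal route: Depot → stop 1 → stop 5 → stop 3 → stop 2 → stop 4 → Depot (or its reverse).

80 — the shortest possible round trip.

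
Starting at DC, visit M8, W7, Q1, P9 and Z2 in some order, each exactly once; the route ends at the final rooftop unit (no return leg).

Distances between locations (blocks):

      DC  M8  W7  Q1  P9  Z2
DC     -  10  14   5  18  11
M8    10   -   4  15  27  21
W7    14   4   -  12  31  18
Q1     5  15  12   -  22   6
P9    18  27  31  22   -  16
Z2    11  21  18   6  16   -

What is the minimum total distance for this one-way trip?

Shortest open route: 48 blocks.

There are 5! = 120 possible orderings.
DC - M8 - W7 - Q1 - P9 - Z2: 10+4+12+22+16 = 64
DC - M8 - W7 - Q1 - Z2 - P9: 10+4+12+6+16 = 48
DC - M8 - W7 - P9 - Q1 - Z2: 10+4+31+22+6 = 73
DC - M8 - W7 - P9 - Z2 - Q1: 10+4+31+16+6 = 67
DC - M8 - W7 - Z2 - Q1 - P9: 10+4+18+6+22 = 60
DC - M8 - W7 - Z2 - P9 - Q1: 10+4+18+16+22 = 70
DC - M8 - Q1 - W7 - P9 - Z2: 10+15+12+31+16 = 84
DC - M8 - Q1 - W7 - Z2 - P9: 10+15+12+18+16 = 71
DC - M8 - Q1 - P9 - W7 - Z2: 10+15+22+31+18 = 96
DC - M8 - Q1 - P9 - Z2 - W7: 10+15+22+16+18 = 81
DC - M8 - Q1 - Z2 - W7 - P9: 10+15+6+18+31 = 80
DC - M8 - Q1 - Z2 - P9 - W7: 10+15+6+16+31 = 78
DC - M8 - P9 - W7 - Q1 - Z2: 10+27+31+12+6 = 86
DC - M8 - P9 - W7 - Z2 - Q1: 10+27+31+18+6 = 92
… (106 more)
The minimum is 48.
One shortest path: DC → M8 → W7 → Q1 → Z2 → P9.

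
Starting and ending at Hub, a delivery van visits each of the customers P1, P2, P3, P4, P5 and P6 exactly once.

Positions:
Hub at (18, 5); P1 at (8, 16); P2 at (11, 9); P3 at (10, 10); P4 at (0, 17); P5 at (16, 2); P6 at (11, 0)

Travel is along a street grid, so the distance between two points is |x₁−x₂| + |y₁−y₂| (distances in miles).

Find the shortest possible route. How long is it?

Hub - P1 - P2 - P3 - P4 - P5 - P6 - Hub: 21+10+2+17+31+7+12 = 100
Hub - P1 - P2 - P3 - P4 - P6 - P5 - Hub: 21+10+2+17+28+7+5 = 90
Hub - P1 - P2 - P3 - P5 - P4 - P6 - Hub: 21+10+2+14+31+28+12 = 118
Hub - P1 - P2 - P3 - P5 - P6 - P4 - Hub: 21+10+2+14+7+28+30 = 112
Hub - P1 - P2 - P3 - P6 - P4 - P5 - Hub: 21+10+2+11+28+31+5 = 108
Hub - P1 - P2 - P3 - P6 - P5 - P4 - Hub: 21+10+2+11+7+31+30 = 112
Hub - P1 - P2 - P4 - P3 - P5 - P6 - Hub: 21+10+19+17+14+7+12 = 100
Hub - P1 - P2 - P4 - P3 - P6 - P5 - Hub: 21+10+19+17+11+7+5 = 90
… (352 more)
Hub - P1 - P4 - P3 - P2 - P6 - P5 - Hub: 21+9+17+2+9+7+5 = 70  ← best
The minimum is 70.
One optimal route: Hub → P1 → P4 → P3 → P2 → P6 → P5 → Hub (or its reverse).

Shortest round trip = 70 miles.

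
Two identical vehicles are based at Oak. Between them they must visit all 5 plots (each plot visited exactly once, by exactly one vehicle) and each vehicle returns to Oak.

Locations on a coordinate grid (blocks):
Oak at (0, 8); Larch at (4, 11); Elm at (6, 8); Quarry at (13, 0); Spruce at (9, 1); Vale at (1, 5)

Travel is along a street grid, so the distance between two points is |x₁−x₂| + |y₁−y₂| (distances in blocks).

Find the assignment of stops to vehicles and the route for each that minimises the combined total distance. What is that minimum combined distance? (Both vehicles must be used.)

Try each way of splitting the stops between the two vehicles (each non-empty) and, for each split, find the best tour for each vehicle:
  {Larch} + {Elm, Quarry, Spruce, Vale}: 14 + 42 = 56
  {Elm} + {Larch, Quarry, Spruce, Vale}: 12 + 48 = 60
  {Larch, Elm} + {Quarry, Spruce, Vale}: 18 + 42 = 60
  {Quarry} + {Larch, Elm, Spruce, Vale}: 42 + 38 = 80
  {Larch, Quarry} + {Elm, Spruce, Vale}: 48 + 32 = 80
  {Elm, Quarry} + {Larch, Spruce, Vale}: 42 + 38 = 80
  … (15 splits in total)
Best: vehicle 1 Oak → Larch → Oak = 14; vehicle 2 Oak → Elm → Quarry → Spruce → Vale → Oak = 42; combined 56.

56 blocks — the smallest possible combined total.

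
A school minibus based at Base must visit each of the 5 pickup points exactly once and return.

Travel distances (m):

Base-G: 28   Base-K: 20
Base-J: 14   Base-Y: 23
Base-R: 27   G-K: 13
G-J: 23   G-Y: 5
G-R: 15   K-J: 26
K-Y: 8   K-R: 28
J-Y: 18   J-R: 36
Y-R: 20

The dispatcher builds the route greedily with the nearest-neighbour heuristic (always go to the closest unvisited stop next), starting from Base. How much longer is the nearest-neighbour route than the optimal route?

10 m longer than the optimal tour.

Base: J=14, K=20, Y=23, R=27, G=28 ⇒ J
J: Y=18, G=23, K=26, R=36 ⇒ Y
Y: G=5, K=8, R=20 ⇒ G
G: K=13, R=15 ⇒ K
K: R=28 ⇒ R
NN route Base → J → Y → G → K → R → Base costs 105.
Optimal: Base → J → K → Y → G → R → Base costs 95 (by enumerating all 60 distinct tours).
Excess = 105 − 95 = 10.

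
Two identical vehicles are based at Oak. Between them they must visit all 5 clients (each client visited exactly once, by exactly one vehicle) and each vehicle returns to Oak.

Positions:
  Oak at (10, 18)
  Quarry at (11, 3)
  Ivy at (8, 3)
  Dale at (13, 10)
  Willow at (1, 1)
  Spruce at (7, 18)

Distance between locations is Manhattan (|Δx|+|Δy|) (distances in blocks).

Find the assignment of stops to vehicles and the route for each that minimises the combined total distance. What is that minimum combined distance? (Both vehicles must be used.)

Minimum combined distance: 64 blocks.

There are 2^4 − 1 = 15 ways to divide the 5 stops into two non-empty groups. For each, the best each vehicle can do is its own shortest tour through its group:
  {Quarry} + {Ivy, Dale, Willow, Spruce}: 32 + 58 = 90
  {Ivy} + {Quarry, Dale, Willow, Spruce}: 34 + 58 = 92
  {Quarry, Ivy} + {Dale, Willow, Spruce}: 36 + 58 = 94
  {Dale} + {Quarry, Ivy, Willow, Spruce}: 22 + 54 = 76
  {Quarry, Dale} + {Ivy, Willow, Spruce}: 36 + 52 = 88
  {Ivy, Dale} + {Quarry, Willow, Spruce}: 40 + 54 = 94
  … (15 splits in total)
  {Quarry, Ivy, Dale, Willow} + {Spruce}: 58 + 6 = 64  ← best
Best: vehicle 1 Oak → Ivy → Willow → Quarry → Dale → Oak = 58; vehicle 2 Oak → Spruce → Oak = 6; combined 64.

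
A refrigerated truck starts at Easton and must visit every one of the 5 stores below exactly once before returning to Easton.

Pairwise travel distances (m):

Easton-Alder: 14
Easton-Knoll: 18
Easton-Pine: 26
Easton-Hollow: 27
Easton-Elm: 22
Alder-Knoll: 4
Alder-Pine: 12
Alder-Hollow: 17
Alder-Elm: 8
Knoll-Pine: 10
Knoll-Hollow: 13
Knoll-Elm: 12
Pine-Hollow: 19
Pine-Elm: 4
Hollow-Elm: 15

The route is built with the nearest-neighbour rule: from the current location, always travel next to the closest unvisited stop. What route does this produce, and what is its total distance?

From Easton: distances to unvisited — Alder=14, Knoll=18, Elm=22, Pine=26, Hollow=27. Nearest is Alder (14).
From Alder: distances to unvisited — Knoll=4, Elm=8, Pine=12, Hollow=17. Nearest is Knoll (4).
From Knoll: distances to unvisited — Pine=10, Elm=12, Hollow=13. Nearest is Pine (10).
From Pine: distances to unvisited — Elm=4, Hollow=19. Nearest is Elm (4).
From Elm: distances to unvisited — Hollow=15. Nearest is Hollow (15).
Return Hollow→Easton: 27.
Total = 14 + 4 + 10 + 4 + 15 + 27 = 74.

Nearest-neighbour total = 74 m; route Easton → Alder → Knoll → Pine → Elm → Hollow → Easton.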